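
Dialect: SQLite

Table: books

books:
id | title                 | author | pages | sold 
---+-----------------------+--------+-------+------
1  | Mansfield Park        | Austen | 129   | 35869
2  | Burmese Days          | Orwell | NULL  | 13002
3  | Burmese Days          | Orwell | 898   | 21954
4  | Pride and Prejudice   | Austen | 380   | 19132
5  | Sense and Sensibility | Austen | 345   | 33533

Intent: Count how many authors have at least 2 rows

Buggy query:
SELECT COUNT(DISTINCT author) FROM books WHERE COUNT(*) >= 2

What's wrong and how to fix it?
Bug: COUNT(*) cannot appear in WHERE; the per-group count doesn't exist yet

Fix: Use a subquery that GROUPs and filters with HAVING, then count its rows

Corrected query:
SELECT COUNT(*) FROM (SELECT author FROM books GROUP BY author HAVING COUNT(*) >= 2)

Result:
COUNT(*)
--------
2       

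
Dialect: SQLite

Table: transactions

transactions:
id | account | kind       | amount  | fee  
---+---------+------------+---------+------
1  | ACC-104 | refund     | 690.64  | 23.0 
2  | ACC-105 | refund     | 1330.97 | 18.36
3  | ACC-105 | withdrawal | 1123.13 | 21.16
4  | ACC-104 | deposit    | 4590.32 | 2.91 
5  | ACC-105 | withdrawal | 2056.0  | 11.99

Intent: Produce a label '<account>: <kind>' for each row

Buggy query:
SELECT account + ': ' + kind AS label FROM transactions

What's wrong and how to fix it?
Bug: SQLite uses || for string concatenation; + coerces text to numbers (yielding 0)

Fix: Replace + with || to concatenate text

Corrected query:
SELECT account || ': ' || kind AS label FROM transactions

Result:
label              
-------------------
ACC-104: refund    
ACC-105: refund    
ACC-105: withdrawal
ACC-104: deposit   
ACC-105: withdrawal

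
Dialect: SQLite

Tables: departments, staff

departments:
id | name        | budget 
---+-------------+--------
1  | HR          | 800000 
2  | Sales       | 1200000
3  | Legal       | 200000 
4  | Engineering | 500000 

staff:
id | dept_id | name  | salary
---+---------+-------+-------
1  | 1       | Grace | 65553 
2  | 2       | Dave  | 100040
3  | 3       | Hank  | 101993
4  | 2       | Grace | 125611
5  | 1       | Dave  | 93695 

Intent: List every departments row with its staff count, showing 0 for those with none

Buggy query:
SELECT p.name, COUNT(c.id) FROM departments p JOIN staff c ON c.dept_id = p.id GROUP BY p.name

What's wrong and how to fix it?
Bug: INNER JOIN drops departments rows that have no matching staff rows

Fix: Use LEFT JOIN so parents without children still appear (COUNT(c.id) gives 0)

Corrected query:
SELECT p.name, COUNT(c.id) FROM departments p LEFT JOIN staff c ON c.dept_id = p.id GROUP BY p.name

Result:
name        | COUNT(c.id)
------------+------------
Engineering | 0          
HR          | 2          
Legal       | 1          
Sales       | 2          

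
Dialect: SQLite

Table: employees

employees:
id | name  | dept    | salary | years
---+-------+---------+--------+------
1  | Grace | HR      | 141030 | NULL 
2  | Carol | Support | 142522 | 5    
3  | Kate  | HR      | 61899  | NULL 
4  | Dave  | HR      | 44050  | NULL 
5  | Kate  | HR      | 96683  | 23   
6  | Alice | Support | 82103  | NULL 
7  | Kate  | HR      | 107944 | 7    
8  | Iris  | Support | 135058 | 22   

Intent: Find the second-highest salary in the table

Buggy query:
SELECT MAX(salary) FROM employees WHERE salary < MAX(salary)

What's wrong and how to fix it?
Bug: The inner MAX is an aggregate inside WHERE, which is not allowed

Fix: Compute the overall MAX in a subquery, then take MAX of rows below it

Corrected query:
SELECT MAX(salary) FROM employees WHERE salary < (SELECT MAX(salary) FROM employees)

Result:
MAX(salary)
-----------
141030     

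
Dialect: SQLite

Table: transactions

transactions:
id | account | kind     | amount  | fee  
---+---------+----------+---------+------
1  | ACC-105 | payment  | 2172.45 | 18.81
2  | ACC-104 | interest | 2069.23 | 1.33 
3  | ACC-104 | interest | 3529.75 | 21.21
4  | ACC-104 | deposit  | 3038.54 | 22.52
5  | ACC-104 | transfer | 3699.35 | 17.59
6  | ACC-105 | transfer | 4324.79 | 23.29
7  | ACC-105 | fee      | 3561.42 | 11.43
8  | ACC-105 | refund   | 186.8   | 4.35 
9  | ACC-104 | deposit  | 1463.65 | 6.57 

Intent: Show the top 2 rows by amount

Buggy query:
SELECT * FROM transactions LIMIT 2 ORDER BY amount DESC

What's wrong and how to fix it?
Bug: ORDER BY cannot follow LIMIT; LIMIT is the final clause

Fix: Swap the clauses: ORDER BY first, then LIMIT

Corrected query:
SELECT * FROM transactions ORDER BY amount DESC LIMIT 2

Result:
id | account | kind     | amount  | fee  
---+---------+----------+---------+------
6  | ACC-105 | transfer | 4324.79 | 23.29
5  | ACC-104 | transfer | 3699.35 | 17.59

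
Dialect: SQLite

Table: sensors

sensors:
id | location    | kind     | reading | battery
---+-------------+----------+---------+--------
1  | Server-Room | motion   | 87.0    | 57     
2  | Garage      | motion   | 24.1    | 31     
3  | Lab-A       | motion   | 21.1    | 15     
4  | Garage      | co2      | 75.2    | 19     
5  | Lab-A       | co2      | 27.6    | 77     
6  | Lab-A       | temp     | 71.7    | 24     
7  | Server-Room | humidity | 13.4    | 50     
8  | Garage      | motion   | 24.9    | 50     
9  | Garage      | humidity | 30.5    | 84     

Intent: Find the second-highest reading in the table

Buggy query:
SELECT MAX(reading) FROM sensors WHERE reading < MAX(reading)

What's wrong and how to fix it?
Bug: The inner MAX is an aggregate inside WHERE, which is not allowed

Fix: Compute the overall MAX in a subquery, then take MAX of rows below it

Corrected query:
SELECT MAX(reading) FROM sensors WHERE reading < (SELECT MAX(reading) FROM sensors)

Result:
MAX(reading)
------------
75.2        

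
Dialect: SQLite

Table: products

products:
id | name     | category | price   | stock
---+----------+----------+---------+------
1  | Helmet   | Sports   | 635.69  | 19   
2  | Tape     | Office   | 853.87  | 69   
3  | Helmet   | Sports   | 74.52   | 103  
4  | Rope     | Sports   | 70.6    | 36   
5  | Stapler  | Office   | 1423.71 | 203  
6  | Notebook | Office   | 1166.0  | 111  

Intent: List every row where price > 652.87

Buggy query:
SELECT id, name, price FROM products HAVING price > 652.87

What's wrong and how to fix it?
Bug: HAVING filters the output of aggregation, but this query has no GROUP BY and no aggregate functions, so SQLite rejects it (HAVING clause on a non-aggregate query); the condition here is per row

Fix: Use WHERE for row-level filtering

Corrected query:
SELECT id, name, price FROM products WHERE price > 652.87

Result:
id | name     | price  
---+----------+--------
2  | Tape     | 853.87 
5  | Stapler  | 1423.71
6  | Notebook | 1166   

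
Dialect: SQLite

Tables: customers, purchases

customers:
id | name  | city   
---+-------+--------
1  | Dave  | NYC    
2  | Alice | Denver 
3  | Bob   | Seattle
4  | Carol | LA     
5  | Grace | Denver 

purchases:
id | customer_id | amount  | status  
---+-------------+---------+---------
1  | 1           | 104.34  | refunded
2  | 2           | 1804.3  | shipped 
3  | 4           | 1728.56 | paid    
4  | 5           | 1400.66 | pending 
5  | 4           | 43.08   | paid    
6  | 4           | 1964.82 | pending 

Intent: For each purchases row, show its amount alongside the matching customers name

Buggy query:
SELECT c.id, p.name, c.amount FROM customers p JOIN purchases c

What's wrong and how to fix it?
Bug: Missing join condition: each purchases row is matched to all customers rows instead of just its own

Fix: Add ON c.customer_id = p.id to the JOIN

Corrected query:
SELECT c.id, p.name, c.amount FROM customers p JOIN purchases c ON c.customer_id = p.id

Result:
id | name  | amount 
---+-------+--------
1  | Dave  | 104.34 
2  | Alice | 1804.3 
3  | Carol | 1728.56
4  | Grace | 1400.66
5  | Carol | 43.08  
6  | Carol | 1964.82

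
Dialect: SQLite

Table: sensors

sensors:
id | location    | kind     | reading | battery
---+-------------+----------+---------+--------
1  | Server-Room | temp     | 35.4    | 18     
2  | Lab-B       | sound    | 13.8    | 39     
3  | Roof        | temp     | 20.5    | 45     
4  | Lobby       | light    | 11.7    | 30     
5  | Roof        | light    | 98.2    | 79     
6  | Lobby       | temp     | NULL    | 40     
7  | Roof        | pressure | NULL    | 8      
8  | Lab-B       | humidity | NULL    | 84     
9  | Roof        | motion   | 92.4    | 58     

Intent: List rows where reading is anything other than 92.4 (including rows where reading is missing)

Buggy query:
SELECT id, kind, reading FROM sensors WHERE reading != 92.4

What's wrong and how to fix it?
Bug: Inequality against NULL is unknown, not true; rows with NULL are dropped

Fix: Add an explicit OR reading IS NULL to include the missing-value rows

Corrected query:
SELECT id, kind, reading FROM sensors WHERE reading != 92.4 OR reading IS NULL

Result:
id | kind     | reading
---+----------+--------
1  | temp     | 35.4   
2  | sound    | 13.8   
3  | temp     | 20.5   
4  | light    | 11.7   
5  | light    | 98.2   
6  | temp     | NULL   
7  | pressure | NULL   
8  | humidity | NULL   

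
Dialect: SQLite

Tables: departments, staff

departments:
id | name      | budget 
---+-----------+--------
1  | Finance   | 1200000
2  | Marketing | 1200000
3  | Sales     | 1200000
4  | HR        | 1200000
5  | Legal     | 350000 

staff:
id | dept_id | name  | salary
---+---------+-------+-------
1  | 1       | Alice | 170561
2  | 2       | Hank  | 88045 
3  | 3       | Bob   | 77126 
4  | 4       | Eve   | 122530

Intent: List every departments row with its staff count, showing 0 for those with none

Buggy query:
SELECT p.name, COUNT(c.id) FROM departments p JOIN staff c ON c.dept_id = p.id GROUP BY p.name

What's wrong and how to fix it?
Bug: An inner join excludes parents with zero children

Fix: Use LEFT JOIN so parents without children still appear (COUNT(c.id) gives 0)

Corrected query:
SELECT p.name, COUNT(c.id) FROM departments p LEFT JOIN staff c ON c.dept_id = p.id GROUP BY p.name

Result:
name      | COUNT(c.id)
----------+------------
Finance   | 1          
HR        | 1          
Legal     | 0          
Marketing | 1          
Sales     | 1          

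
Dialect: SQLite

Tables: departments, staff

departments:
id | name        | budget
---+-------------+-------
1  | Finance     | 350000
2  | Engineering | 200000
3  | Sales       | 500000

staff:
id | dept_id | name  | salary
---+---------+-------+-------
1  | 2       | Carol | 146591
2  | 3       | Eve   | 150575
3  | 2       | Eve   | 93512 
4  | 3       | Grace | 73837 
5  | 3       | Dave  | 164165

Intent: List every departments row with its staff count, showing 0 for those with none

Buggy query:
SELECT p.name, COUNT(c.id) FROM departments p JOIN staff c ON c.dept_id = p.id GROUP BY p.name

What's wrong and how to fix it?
Bug: An inner join excludes parents with zero children

Fix: Use LEFT JOIN so parents without children still appear (COUNT(c.id) gives 0)

Corrected query:
SELECT p.name, COUNT(c.id) FROM departments p LEFT JOIN staff c ON c.dept_id = p.id GROUP BY p.name

Result:
name        | COUNT(c.id)
------------+------------
Engineering | 2          
Finance     | 0          
Sales       | 3          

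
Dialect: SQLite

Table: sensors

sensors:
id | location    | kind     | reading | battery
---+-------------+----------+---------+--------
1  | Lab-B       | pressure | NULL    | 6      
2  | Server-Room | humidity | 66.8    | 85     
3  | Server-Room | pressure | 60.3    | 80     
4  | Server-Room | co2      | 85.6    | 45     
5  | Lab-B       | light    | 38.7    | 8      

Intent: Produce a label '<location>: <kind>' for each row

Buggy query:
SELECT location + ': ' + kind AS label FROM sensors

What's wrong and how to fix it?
Bug: SQLite uses || for string concatenation; + coerces text to numbers (yielding 0)

Fix: Replace + with || to concatenate text

Corrected query:
SELECT location || ': ' || kind AS label FROM sensors

Result:
label                
---------------------
Lab-B: pressure      
Server-Room: humidity
Server-Room: pressure
Server-Room: co2     
Lab-B: light         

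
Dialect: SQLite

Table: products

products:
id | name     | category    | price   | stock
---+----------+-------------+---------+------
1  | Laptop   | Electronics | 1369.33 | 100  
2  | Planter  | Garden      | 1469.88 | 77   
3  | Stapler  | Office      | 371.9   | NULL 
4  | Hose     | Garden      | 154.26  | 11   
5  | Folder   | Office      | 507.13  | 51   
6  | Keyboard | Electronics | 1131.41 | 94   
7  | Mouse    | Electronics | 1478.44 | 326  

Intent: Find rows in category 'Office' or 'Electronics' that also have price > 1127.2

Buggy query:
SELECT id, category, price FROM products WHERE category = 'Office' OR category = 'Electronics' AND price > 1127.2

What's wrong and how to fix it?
Bug: AND binds tighter than OR, so this parses as category = 'Office' OR (category = 'Electronics' AND price > 1127.2)

Fix: Group the OR with parentheses (or use IN), then AND the threshold

Corrected query:
SELECT id, category, price FROM products WHERE (category = 'Office' OR category = 'Electronics') AND price > 1127.2

Result:
id | category    | price  
---+-------------+--------
1  | Electronics | 1369.33
6  | Electronics | 1131.41
7  | Electronics | 1478.44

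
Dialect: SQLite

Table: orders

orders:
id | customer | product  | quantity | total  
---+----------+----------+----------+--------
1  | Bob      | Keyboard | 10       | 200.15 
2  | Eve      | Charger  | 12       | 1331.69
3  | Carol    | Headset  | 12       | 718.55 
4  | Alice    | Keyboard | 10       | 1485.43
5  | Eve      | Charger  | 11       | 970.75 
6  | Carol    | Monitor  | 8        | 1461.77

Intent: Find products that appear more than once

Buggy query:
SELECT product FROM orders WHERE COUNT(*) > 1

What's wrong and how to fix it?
Bug: COUNT(*) is an aggregate and cannot be used in WHERE

Fix: Group first, then use HAVING for the count condition

Corrected query:
SELECT product FROM orders GROUP BY product HAVING COUNT(*) > 1

Result:
product 
--------
Charger 
Keyboard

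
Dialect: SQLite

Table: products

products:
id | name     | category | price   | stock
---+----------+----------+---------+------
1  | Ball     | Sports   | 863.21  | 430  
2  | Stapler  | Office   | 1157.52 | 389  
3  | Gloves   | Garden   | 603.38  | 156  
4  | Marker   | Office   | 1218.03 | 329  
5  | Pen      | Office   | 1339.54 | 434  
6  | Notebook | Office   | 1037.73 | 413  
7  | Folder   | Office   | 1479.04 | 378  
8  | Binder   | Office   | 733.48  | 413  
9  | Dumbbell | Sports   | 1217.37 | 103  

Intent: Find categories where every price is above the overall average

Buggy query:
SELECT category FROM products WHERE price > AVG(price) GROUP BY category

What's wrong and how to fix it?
Bug: AVG() is an aggregate; it can't sit directly in WHERE

Fix: Use a subquery for AVG and a HAVING MIN(...) filter so the condition holds for every row in the group

Corrected query:
SELECT category FROM products GROUP BY category HAVING MIN(price) > (SELECT AVG(price) FROM products)

Result:
(no rows)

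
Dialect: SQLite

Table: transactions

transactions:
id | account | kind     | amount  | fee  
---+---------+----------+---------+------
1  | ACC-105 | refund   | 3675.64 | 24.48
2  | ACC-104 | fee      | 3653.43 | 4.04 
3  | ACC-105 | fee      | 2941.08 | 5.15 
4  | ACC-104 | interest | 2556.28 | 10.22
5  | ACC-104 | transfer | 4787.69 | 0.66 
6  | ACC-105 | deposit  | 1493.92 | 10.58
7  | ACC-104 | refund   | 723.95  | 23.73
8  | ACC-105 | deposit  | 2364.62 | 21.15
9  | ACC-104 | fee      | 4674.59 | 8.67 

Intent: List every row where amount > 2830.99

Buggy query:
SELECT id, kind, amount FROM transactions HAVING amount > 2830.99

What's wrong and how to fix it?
Bug: This is a non-aggregate query (no GROUP BY, no aggregates), so in SQLite the HAVING clause is invalid here; a row-level condition belongs in WHERE

Fix: Replace HAVING with WHERE since the condition applies to individual rows

Corrected query:
SELECT id, kind, amount FROM transactions WHERE amount > 2830.99

Result:
id | kind     | amount 
---+----------+--------
1  | refund   | 3675.64
2  | fee      | 3653.43
3  | fee      | 2941.08
5  | transfer | 4787.69
9  | fee      | 4674.59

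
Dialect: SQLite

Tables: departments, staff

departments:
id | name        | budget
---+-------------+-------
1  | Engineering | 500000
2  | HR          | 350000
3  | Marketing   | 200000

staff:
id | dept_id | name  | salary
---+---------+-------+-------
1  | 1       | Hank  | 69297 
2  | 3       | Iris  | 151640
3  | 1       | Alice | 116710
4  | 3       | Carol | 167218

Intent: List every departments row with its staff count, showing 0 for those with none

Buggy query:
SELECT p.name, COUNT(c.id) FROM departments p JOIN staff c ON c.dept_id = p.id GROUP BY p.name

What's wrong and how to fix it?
Bug: INNER JOIN drops departments rows that have no matching staff rows

Fix: Use LEFT JOIN so parents without children still appear (COUNT(c.id) gives 0)

Corrected query:
SELECT p.name, COUNT(c.id) FROM departments p LEFT JOIN staff c ON c.dept_id = p.id GROUP BY p.name

Result:
name        | COUNT(c.id)
------------+------------
Engineering | 2          
HR          | 0          
Marketing   | 2          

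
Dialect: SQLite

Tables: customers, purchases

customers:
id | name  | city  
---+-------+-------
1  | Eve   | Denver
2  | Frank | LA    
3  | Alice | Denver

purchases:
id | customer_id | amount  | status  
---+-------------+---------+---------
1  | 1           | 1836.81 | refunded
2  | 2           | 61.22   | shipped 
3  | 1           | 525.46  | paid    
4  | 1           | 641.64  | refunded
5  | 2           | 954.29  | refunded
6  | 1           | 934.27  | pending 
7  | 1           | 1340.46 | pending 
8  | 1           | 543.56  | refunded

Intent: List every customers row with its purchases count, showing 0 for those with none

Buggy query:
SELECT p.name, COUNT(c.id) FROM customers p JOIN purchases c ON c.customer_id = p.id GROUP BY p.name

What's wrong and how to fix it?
Bug: INNER JOIN drops customers rows that have no matching purchases rows

Fix: Switch to LEFT JOIN to retain unmatched parent rows

Corrected query:
SELECT p.name, COUNT(c.id) FROM customers p LEFT JOIN purchases c ON c.customer_id = p.id GROUP BY p.name

Result:
name  | COUNT(c.id)
------+------------
Alice | 0          
Eve   | 6          
Frank | 2          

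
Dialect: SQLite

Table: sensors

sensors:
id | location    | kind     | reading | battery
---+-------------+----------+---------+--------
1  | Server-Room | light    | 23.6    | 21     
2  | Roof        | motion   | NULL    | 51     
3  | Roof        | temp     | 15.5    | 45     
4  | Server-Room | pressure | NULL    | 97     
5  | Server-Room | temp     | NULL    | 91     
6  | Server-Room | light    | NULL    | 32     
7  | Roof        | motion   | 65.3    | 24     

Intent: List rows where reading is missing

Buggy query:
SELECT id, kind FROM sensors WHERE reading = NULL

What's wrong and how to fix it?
Bug: Comparing to NULL with '=' never matches; NULL = NULL is unknown, not true

Fix: Replace '= NULL' with 'IS NULL'

Corrected query:
SELECT id, kind FROM sensors WHERE reading IS NULL

Result:
id | kind    
---+---------
2  | motion  
4  | pressure
5  | temp    
6  | light   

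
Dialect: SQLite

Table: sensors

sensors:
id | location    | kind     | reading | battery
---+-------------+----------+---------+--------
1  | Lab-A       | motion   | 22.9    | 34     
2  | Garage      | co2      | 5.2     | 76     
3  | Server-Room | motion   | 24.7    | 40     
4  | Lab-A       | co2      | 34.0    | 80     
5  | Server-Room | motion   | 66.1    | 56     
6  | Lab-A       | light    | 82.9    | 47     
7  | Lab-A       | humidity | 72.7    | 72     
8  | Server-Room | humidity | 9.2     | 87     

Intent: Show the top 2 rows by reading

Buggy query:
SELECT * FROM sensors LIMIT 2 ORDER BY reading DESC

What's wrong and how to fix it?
Bug: LIMIT must come after ORDER BY

Fix: Swap the clauses: ORDER BY first, then LIMIT

Corrected query:
SELECT * FROM sensors ORDER BY reading DESC LIMIT 2

Result:
id | location | kind     | reading | battery
---+----------+----------+---------+--------
6  | Lab-A    | light    | 82.9    | 47     
7  | Lab-A    | humidity | 72.7    | 72     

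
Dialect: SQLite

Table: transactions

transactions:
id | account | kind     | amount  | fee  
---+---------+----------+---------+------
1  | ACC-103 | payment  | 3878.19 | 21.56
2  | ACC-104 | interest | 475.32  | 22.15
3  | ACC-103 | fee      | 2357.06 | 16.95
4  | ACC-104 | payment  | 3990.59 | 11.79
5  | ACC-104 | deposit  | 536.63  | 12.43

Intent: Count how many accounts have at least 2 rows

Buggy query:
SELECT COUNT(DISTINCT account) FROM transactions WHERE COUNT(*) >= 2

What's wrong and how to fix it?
Bug: WHERE filters individual rows, not groups, so a group-level COUNT is invalid there

Fix: Use a subquery that GROUPs and filters with HAVING, then count its rows

Corrected query:
SELECT COUNT(*) FROM (SELECT account FROM transactions GROUP BY account HAVING COUNT(*) >= 2)

Result:
COUNT(*)
--------
2       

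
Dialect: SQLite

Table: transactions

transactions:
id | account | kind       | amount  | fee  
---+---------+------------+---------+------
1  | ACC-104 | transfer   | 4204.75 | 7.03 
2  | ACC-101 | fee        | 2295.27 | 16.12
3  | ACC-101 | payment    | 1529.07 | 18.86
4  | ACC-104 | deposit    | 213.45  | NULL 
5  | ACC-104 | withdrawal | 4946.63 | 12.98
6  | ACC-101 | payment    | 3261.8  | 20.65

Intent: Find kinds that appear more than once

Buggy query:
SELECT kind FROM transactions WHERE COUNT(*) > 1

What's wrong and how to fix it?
Bug: WHERE can't reference COUNT(*); aggregates are computed after WHERE

Fix: Group first, then use HAVING for the count condition

Corrected query:
SELECT kind FROM transactions GROUP BY kind HAVING COUNT(*) > 1

Result:
kind   
-------
payment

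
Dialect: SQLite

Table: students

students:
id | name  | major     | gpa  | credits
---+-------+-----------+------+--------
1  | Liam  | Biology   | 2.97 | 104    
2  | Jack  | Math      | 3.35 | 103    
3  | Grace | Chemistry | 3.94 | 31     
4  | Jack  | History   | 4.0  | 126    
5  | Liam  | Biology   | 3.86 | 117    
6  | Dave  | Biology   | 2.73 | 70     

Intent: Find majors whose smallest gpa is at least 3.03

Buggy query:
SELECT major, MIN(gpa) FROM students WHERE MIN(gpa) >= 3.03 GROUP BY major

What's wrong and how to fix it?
Bug: Aggregates like MIN are computed per group after WHERE runs

Fix: Replace WHERE with HAVING after the GROUP BY

Corrected query:
SELECT major, MIN(gpa) FROM students GROUP BY major HAVING MIN(gpa) >= 3.03

Result:
major     | MIN(gpa)
----------+---------
Chemistry | 3.94    
History   | 4       
Math      | 3.35    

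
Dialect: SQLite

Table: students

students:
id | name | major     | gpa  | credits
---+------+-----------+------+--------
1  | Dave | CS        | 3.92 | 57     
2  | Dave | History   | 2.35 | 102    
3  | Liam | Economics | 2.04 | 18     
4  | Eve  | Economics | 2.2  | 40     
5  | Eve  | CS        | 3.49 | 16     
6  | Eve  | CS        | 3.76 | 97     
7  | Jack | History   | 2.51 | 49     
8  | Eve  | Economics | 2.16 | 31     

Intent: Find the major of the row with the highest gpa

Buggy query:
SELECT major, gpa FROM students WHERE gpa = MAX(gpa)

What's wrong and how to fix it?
Bug: WHERE is evaluated per row; an aggregate over the whole table isn't defined there

Fix: Use a subquery: WHERE gpa = (SELECT MAX(gpa) FROM students)

Corrected query:
SELECT major, gpa FROM students WHERE gpa = (SELECT MAX(gpa) FROM students)

Result:
major | gpa 
------+-----
CS    | 3.92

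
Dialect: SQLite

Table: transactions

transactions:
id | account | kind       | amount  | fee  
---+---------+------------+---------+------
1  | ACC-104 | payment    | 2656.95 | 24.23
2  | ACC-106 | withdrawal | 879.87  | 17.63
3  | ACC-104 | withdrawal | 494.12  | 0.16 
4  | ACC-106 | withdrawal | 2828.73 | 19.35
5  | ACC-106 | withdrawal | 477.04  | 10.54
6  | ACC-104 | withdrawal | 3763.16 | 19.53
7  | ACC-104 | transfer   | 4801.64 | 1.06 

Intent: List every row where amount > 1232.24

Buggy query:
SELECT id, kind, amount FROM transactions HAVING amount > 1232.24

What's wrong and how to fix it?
Bug: HAVING filters the output of aggregation, but this query has no GROUP BY and no aggregate functions, so SQLite rejects it (HAVING clause on a non-aggregate query); the condition here is per row

Fix: Replace HAVING with WHERE since the condition applies to individual rows

Corrected query:
SELECT id, kind, amount FROM transactions WHERE amount > 1232.24

Result:
id | kind       | amount 
---+------------+--------
1  | payment    | 2656.95
4  | withdrawal | 2828.73
6  | withdrawal | 3763.16
7  | transfer   | 4801.64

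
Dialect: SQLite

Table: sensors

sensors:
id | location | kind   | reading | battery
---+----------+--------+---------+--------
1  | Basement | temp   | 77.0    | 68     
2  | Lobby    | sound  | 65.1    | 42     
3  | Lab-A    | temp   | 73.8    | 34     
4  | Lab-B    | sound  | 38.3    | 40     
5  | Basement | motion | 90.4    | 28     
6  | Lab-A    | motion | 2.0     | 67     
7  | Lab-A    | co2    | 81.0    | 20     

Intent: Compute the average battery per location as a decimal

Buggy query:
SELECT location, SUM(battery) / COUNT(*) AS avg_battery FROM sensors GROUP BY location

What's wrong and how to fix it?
Bug: SUM(battery) and COUNT(*) are both integers; the division truncates the fractional part

Fix: Multiply by 1.0 (or CAST to REAL) to force floating-point division

Corrected query:
SELECT location, SUM(battery) * 1.0 / COUNT(*) AS avg_battery FROM sensors GROUP BY location

Result:
location | avg_battery
---------+------------
Basement | 48         
Lab-A    | 40.333333  
Lab-B    | 40         
Lobby    | 42         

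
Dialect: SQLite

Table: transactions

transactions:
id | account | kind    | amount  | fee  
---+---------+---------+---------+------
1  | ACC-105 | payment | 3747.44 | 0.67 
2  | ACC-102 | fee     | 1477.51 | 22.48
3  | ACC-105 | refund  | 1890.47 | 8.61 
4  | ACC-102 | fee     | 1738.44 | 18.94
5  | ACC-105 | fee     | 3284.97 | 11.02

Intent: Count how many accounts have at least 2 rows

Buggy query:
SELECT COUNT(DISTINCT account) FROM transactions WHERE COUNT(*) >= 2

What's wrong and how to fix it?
Bug: COUNT(*) cannot appear in WHERE; the per-group count doesn't exist yet

Fix: Group first with HAVING COUNT(*) >= 2, then COUNT the resulting groups

Corrected query:
SELECT COUNT(*) FROM (SELECT account FROM transactions GROUP BY account HAVING COUNT(*) >= 2)

Result:
COUNT(*)
--------
2       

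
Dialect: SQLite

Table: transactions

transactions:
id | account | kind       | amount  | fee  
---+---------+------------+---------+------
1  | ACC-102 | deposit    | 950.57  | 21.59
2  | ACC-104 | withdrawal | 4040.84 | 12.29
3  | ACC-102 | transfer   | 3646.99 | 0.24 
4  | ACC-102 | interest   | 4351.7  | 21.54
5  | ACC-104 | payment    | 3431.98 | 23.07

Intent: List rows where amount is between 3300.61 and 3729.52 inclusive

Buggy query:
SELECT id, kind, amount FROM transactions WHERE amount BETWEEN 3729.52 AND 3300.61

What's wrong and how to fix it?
Bug: The bounds are reversed; BETWEEN a AND b requires a <= b to match anything

Fix: Swap the bounds so the smaller value comes first

Corrected query:
SELECT id, kind, amount FROM transactions WHERE amount BETWEEN 3300.61 AND 3729.52

Result:
id | kind     | amount 
---+----------+--------
3  | transfer | 3646.99
5  | payment  | 3431.98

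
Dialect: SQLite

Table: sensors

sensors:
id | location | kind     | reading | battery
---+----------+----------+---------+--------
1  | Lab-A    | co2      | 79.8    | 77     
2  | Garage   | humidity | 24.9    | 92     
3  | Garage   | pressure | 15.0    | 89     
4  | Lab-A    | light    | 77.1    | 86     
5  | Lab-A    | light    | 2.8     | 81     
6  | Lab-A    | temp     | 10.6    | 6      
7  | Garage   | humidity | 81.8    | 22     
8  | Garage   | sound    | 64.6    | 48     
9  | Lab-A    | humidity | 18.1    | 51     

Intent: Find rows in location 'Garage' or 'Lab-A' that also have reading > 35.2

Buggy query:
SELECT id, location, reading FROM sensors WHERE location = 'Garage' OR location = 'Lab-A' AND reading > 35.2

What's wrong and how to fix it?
Bug: Without parentheses, AND is evaluated before OR, so the reading filter only applies to the 'Lab-A' branch

Fix: Group the OR with parentheses (or use IN), then AND the threshold

Corrected query:
SELECT id, location, reading FROM sensors WHERE (location = 'Garage' OR location = 'Lab-A') AND reading > 35.2

Result:
id | location | reading
---+----------+--------
1  | Lab-A    | 79.8   
4  | Lab-A    | 77.1   
7  | Garage   | 81.8   
8  | Garage   | 64.6   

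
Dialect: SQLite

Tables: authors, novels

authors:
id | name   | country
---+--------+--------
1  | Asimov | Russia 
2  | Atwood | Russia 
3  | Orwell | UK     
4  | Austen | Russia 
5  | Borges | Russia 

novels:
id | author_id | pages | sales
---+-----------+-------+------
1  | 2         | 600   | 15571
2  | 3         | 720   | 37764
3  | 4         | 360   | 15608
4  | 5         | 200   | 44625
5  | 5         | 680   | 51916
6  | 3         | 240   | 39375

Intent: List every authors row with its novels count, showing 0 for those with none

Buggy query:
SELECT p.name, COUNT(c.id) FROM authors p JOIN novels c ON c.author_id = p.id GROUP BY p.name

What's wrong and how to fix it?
Bug: An inner join excludes parents with zero children

Fix: Use LEFT JOIN so parents without children still appear (COUNT(c.id) gives 0)

Corrected query:
SELECT p.name, COUNT(c.id) FROM authors p LEFT JOIN novels c ON c.author_id = p.id GROUP BY p.name

Result:
name   | COUNT(c.id)
-------+------------
Asimov | 0          
Atwood | 1          
Austen | 1          
Borges | 2          
Orwell | 2          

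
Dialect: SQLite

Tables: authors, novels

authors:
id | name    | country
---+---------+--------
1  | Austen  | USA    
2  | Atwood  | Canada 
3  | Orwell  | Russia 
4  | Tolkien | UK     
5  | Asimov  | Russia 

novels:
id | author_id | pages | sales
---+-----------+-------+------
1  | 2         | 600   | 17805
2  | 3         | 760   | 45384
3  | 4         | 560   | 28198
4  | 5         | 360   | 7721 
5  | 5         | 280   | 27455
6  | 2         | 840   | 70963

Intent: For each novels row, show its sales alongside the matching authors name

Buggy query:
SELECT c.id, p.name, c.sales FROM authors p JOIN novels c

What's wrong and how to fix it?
Bug: JOIN with no ON clause produces a cartesian product; every novels row pairs with every authors row

Fix: Specify the join condition linking the foreign key to the parent id

Corrected query:
SELECT c.id, p.name, c.sales FROM authors p JOIN novels c ON c.author_id = p.id

Result:
id | name    | sales
---+---------+------
1  | Atwood  | 17805
2  | Orwell  | 45384
3  | Tolkien | 28198
4  | Asimov  | 7721 
5  | Asimov  | 27455
6  | Atwood  | 70963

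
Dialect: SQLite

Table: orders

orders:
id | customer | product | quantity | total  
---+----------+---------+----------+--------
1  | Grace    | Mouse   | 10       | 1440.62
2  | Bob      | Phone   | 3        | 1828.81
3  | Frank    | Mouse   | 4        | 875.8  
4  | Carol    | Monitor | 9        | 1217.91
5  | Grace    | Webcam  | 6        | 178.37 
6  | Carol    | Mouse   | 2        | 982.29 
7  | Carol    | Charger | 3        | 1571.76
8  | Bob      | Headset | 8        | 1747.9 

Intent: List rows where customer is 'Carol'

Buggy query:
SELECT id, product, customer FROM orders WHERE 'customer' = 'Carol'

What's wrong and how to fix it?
Bug: Single quotes denote string literals in SQL; the column name is being compared as a constant string

Fix: Reference the column as customer without single quotes

Corrected query:
SELECT id, product, customer FROM orders WHERE customer = 'Carol'

Result:
id | product | customer
---+---------+---------
4  | Monitor | Carol   
6  | Mouse   | Carol   
7  | Charger | Carol   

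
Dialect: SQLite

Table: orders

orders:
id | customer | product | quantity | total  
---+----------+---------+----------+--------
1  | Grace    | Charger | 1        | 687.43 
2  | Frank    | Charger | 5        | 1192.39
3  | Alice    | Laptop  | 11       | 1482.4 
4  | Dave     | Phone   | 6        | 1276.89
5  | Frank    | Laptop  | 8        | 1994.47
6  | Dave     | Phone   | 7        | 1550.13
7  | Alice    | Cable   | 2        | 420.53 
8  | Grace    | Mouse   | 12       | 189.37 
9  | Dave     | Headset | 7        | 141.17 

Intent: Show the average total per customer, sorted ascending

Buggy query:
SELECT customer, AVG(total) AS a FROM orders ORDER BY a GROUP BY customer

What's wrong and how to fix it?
Bug: GROUP BY must precede ORDER BY

Fix: Reorder: SELECT … FROM … GROUP BY … ORDER BY …

Corrected query:
SELECT customer, AVG(total) AS a FROM orders GROUP BY customer ORDER BY a

Result:
customer | a         
---------+-----------
Grace    | 438.4     
Alice    | 951.465   
Dave     | 989.396667
Frank    | 1593.43   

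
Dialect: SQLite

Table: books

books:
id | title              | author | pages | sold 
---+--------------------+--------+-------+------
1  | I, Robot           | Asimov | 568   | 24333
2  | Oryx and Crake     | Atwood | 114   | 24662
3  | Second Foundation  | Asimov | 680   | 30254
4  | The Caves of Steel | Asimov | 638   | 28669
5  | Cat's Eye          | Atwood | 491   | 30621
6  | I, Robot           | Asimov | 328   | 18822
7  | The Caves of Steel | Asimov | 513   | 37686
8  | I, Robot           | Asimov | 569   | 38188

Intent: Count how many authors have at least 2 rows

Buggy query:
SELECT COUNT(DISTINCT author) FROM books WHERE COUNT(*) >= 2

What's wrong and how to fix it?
Bug: WHERE filters individual rows, not groups, so a group-level COUNT is invalid there

Fix: Use a subquery that GROUPs and filters with HAVING, then count its rows

Corrected query:
SELECT COUNT(*) FROM (SELECT author FROM books GROUP BY author HAVING COUNT(*) >= 2)

Result:
COUNT(*)
--------
2       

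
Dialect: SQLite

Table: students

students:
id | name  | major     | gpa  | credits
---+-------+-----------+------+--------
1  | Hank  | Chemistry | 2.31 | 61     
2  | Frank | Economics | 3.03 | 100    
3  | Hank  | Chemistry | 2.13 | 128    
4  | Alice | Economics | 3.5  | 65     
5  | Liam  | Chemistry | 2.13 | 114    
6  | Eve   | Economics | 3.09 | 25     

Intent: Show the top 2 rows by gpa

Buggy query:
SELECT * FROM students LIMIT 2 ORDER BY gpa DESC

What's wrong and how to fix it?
Bug: LIMIT must come after ORDER BY

Fix: Sort with ORDER BY, then apply LIMIT

Corrected query:
SELECT * FROM students ORDER BY gpa DESC LIMIT 2

Result:
id | name  | major     | gpa  | credits
---+-------+-----------+------+--------
4  | Alice | Economics | 3.5  | 65     
6  | Eve   | Economics | 3.09 | 25     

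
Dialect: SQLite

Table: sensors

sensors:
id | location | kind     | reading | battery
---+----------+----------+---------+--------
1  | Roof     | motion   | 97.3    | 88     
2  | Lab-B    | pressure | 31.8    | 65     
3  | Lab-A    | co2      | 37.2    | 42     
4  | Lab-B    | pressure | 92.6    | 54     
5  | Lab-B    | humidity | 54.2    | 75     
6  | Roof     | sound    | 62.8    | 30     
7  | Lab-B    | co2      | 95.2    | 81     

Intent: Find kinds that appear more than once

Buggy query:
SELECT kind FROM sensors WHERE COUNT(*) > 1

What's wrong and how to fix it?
Bug: WHERE can't reference COUNT(*); aggregates are computed after WHERE

Fix: GROUP BY kind, then filter groups with HAVING COUNT(*) > 1

Corrected query:
SELECT kind FROM sensors GROUP BY kind HAVING COUNT(*) > 1

Result:
kind    
--------
co2     
pressure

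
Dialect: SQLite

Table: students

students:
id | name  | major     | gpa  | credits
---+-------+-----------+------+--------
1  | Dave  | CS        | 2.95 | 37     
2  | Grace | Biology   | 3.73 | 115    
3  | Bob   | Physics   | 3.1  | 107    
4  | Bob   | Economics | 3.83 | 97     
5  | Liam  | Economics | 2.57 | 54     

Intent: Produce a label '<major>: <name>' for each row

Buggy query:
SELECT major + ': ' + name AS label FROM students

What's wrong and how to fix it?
Bug: SQLite uses || for string concatenation; + coerces text to numbers (yielding 0)

Fix: Replace + with || to concatenate text

Corrected query:
SELECT major || ': ' || name AS label FROM students

Result:
label          
---------------
CS: Dave       
Biology: Grace 
Physics: Bob   
Economics: Bob 
Economics: Liam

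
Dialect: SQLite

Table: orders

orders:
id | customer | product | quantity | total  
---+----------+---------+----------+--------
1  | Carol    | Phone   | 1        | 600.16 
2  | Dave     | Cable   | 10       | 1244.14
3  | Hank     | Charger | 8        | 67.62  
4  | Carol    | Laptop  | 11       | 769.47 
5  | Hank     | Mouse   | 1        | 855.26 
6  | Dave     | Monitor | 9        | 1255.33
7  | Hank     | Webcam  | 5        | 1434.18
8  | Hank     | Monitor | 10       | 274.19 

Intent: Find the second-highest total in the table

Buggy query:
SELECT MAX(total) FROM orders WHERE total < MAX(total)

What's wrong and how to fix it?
Bug: MAX(total) on the right of the comparison is an aggregate-in-WHERE error

Fix: Compute the overall MAX in a subquery, then take MAX of rows below it

Corrected query:
SELECT MAX(total) FROM orders WHERE total < (SELECT MAX(total) FROM orders)

Result:
MAX(total)
----------
1255.33   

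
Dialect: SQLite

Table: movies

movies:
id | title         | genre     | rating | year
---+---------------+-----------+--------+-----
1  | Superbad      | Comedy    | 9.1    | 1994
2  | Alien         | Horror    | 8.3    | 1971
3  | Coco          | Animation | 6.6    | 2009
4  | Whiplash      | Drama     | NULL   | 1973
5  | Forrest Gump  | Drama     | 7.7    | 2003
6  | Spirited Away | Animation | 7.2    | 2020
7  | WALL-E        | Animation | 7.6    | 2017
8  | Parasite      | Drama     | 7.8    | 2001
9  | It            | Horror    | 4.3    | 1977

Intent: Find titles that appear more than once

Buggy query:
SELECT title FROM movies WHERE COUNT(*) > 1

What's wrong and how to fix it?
Bug: COUNT(*) is an aggregate and cannot be used in WHERE

Fix: GROUP BY title, then filter groups with HAVING COUNT(*) > 1

Corrected query:
SELECT title FROM movies GROUP BY title HAVING COUNT(*) > 1

Result:
(no rows)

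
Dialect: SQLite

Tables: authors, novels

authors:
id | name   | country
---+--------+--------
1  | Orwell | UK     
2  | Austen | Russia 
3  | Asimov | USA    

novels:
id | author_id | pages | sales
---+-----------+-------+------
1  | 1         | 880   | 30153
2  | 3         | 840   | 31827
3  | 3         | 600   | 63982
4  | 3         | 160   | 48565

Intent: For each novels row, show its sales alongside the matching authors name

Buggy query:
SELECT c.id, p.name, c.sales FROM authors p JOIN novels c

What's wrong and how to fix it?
Bug: Missing join condition: each novels row is matched to all authors rows instead of just its own

Fix: Add ON c.author_id = p.id to the JOIN

Corrected query:
SELECT c.id, p.name, c.sales FROM authors p JOIN novels c ON c.author_id = p.id

Result:
id | name   | sales
---+--------+------
1  | Orwell | 30153
2  | Asimov | 31827
3  | Asimov | 63982
4  | Asimov | 48565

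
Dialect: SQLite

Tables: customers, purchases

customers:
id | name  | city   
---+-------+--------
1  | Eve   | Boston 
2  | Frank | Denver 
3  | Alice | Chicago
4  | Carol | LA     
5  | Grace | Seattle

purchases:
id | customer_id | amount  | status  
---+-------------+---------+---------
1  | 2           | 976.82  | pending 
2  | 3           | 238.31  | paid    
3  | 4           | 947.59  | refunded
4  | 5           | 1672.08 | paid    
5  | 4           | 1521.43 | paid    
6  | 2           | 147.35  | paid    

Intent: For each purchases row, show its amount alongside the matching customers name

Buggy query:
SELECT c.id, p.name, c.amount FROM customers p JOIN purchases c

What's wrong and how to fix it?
Bug: Missing join condition: each purchases row is matched to all customers rows instead of just its own

Fix: Specify the join condition linking the foreign key to the parent id

Corrected query:
SELECT c.id, p.name, c.amount FROM customers p JOIN purchases c ON c.customer_id = p.id

Result:
id | name  | amount 
---+-------+--------
1  | Frank | 976.82 
2  | Alice | 238.31 
3  | Carol | 947.59 
4  | Grace | 1672.08
5  | Carol | 1521.43
6  | Frank | 147.35 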